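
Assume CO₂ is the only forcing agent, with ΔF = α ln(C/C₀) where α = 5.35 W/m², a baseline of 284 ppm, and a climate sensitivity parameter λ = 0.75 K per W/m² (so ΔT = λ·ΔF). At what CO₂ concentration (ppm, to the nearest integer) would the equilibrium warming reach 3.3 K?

Required forcing: ΔF = ΔT/λ = 3.3/0.75 = 4.4000 W/m².
Then ln(C/284) = ΔF/5.35 = 4.4000/5.35 = 0.82243.
So C = 284 × e^0.82243 = 284 × 2.27602 = 646.39 ppm.

C ≈ 646 ppm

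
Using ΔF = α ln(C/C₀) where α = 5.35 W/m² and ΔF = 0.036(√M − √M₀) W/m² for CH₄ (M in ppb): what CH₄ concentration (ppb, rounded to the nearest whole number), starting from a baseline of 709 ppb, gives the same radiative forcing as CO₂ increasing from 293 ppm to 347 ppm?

CO₂ forcing: 5.35 × ln(347/293) = 5.35 × 0.169152 = 0.90496 W/m².
Set 0.036(√M − √709) = 0.90496: √M = 0.90496/0.036 + √709 = 25.1378 + 26.6271 = 51.7649.
M = (51.7649)² = 2679.60 ppb.

M ≈ 2680 ppb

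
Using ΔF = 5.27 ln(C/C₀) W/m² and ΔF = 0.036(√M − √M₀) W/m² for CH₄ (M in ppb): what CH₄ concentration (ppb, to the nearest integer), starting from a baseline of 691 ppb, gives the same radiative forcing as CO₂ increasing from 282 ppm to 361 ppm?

M ≈ 3899 ppb

CO₂ forcing: 5.27 × ln(361/282) = 5.27 × 0.246971 = 1.30154 W/m².
Set 0.036(√M − √691) = 1.30154: √M = 1.30154/0.036 + √691 = 36.1539 + 26.2869 = 62.4408.
M = (62.4408)² = 3898.85 ppb.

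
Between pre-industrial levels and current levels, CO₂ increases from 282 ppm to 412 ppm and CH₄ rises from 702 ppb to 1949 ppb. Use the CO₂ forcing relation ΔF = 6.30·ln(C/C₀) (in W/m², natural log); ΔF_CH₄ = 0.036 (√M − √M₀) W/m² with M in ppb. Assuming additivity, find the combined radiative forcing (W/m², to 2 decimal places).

ΔF = 3.02 W/m²

CO₂: 6.30 × ln(412/282) = 6.30 × ln(1.46099) = 6.30 × 0.37911 = 2.3884 W/m².
CH₄: 0.036 × (√1949 − √702) = 0.036 × (44.1475 − 26.4953) = 0.036 × 17.6522 = 0.6355 W/m².
Total ΔF = 2.3884 + 0.6355 = 3.0239 W/m².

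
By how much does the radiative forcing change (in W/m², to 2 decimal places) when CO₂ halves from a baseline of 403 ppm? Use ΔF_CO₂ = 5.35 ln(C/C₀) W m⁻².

Because the forcing depends only on the ratio C/C₀, the initial concentration does not enter.
ΔF = 5.35 × ln(0.5) = 5.35 × -0.69315 = -3.7084 W/m².

ΔF = -3.71 W/m²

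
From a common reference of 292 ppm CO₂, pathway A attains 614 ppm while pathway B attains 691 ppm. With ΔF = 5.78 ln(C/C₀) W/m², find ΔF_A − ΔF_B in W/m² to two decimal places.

ΔF_A − ΔF_B = -0.68 W/m²

ΔF_A = 5.78 ln(614/292) = 5.78 × 0.74324 = 4.2959 W/m².
ΔF_B = 5.78 ln(691/292) = 5.78 × 0.86139 = 4.9788 W/m².
Difference: 4.2959 − 4.9788 = -0.6829 W/m².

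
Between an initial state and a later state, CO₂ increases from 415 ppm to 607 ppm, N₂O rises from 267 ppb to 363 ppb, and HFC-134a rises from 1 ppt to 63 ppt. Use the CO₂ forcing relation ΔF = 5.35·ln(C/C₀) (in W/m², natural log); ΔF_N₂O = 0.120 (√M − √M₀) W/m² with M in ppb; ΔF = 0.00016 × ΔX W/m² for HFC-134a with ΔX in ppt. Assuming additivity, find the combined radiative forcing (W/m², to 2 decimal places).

ΔF = 2.37 W/m²

CO₂: 5.35 × ln(607/415) = 5.35 × ln(1.46265) = 5.35 × 0.38025 = 2.0343 W/m².
N₂O: 0.120 × (√363 − √267) = 0.120 × (19.0526 − 16.3401) = 0.120 × 2.7125 = 0.3255 W/m².
HFC-134a: ΔF = 0.00016 × (63 − 1) = 0.00016 × 62 = 0.0099 W/m².
Total ΔF = 2.0343 + 0.3255 + 0.0099 = 2.3697 W/m².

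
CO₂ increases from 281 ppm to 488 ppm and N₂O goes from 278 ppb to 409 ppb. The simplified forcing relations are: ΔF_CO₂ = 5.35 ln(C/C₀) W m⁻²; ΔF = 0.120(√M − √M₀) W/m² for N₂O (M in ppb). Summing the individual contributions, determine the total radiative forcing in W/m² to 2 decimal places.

ΔF = 3.38 W/m²

CO₂: 5.35 × ln(488/281) = 5.35 × ln(1.73665) = 5.35 × 0.55196 = 2.9530 W/m².
N₂O: 0.120 × (√409 − √278) = 0.120 × (20.2237 − 16.6733) = 0.120 × 3.5504 = 0.4260 W/m².
Total ΔF = 2.9530 + 0.4260 = 3.3790 W/m².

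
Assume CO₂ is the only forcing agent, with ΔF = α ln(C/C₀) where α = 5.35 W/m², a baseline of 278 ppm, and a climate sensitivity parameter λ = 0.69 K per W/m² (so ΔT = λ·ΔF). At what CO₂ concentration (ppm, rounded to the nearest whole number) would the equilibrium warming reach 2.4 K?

C ≈ 533 ppm

Required forcing: ΔF = ΔT/λ = 2.4/0.69 = 3.4783 W/m².
Then ln(C/278) = ΔF/5.35 = 3.4783/5.35 = 0.65015.
So C = 278 × e^0.65015 = 278 × 1.91583 = 532.60 ppm.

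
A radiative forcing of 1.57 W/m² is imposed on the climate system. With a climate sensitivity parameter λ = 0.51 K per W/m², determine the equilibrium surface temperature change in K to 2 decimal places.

ΔT = λ ΔF = 0.51 × 1.57 = 0.8007 K.

ΔT = 0.80 K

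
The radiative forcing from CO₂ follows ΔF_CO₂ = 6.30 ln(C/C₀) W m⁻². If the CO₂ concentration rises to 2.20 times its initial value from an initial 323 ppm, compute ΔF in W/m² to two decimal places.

ΔF = 4.97 W/m²

Because the forcing depends only on the ratio C/C₀, the initial concentration does not enter.
ΔF = 6.30 × ln(2.20) = 6.30 × 0.78846 = 4.9673 W/m².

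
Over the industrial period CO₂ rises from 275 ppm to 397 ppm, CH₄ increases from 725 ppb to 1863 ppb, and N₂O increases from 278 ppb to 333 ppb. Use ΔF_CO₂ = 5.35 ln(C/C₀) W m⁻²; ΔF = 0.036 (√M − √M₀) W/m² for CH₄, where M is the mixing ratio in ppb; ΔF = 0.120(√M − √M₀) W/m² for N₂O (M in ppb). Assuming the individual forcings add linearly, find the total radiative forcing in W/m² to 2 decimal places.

ΔF = 2.74 W/m²

CO₂: 5.35 × ln(397/275) = 5.35 × ln(1.44364) = 5.35 × 0.36717 = 1.9644 W/m².
CH₄: 0.036 × (√1863 − √725) = 0.036 × (43.1625 − 26.9258) = 0.036 × 16.2367 = 0.5845 W/m².
N₂O: 0.120 × (√333 − √278) = 0.120 × (18.2483 − 16.6733) = 0.120 × 1.5750 = 0.1890 W/m².
Total ΔF = 1.9644 + 0.5845 + 0.1890 = 2.7379 W/m².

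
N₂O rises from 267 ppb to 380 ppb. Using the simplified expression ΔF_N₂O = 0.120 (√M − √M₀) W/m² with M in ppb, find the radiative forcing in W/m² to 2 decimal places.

ΔF = 0.38 W/m²

N₂O: 0.120 × (√380 − √267) = 0.120 × (19.4936 − 16.3401) = 0.120 × 3.1535 = 0.3784 W/m².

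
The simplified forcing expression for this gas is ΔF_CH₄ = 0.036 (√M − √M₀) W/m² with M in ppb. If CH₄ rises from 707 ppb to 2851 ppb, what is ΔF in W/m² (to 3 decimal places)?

CH₄: 0.036 × (√2851 − √707) = 0.036 × (53.3948 − 26.5895) = 0.036 × 26.8053 = 0.9650 W/m².

ΔF = 0.965 W/m²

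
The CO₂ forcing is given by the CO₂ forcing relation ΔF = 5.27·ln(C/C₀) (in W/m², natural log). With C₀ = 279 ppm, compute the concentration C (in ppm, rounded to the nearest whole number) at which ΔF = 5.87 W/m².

C ≈ 850 ppm

Set 5.27 ln(C/279) = 5.87, so ln(C/279) = 5.87/5.27 = 1.11385.
Then C/279 = e^1.11385 = 3.04606, giving C = 279 × 3.04606 = 849.85 ppm.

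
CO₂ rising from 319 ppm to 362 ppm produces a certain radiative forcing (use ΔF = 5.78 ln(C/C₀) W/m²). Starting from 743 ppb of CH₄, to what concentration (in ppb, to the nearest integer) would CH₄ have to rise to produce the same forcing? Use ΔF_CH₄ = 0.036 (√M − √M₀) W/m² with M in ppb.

M ≈ 2262 ppb

CO₂ forcing: 5.78 × ln(362/319) = 5.78 × 0.126453 = 0.73090 W/m².
Set 0.036(√M − √743) = 0.73090: √M = 0.73090/0.036 + √743 = 20.3028 + 27.2580 = 47.5608.
M = (47.5608)² = 2262.03 ppb.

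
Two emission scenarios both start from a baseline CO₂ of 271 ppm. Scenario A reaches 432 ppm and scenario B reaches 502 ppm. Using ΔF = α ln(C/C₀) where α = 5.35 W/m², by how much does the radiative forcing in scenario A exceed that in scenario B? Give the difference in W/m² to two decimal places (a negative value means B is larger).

ΔF_A − ΔF_B = -0.80 W/m²

ΔF_A = 5.35 ln(432/271) = 5.35 × 0.46631 = 2.4948 W/m².
ΔF_B = 5.35 ln(502/271) = 5.35 × 0.61648 = 3.2982 W/m².
Difference: 2.4948 − 3.2982 = -0.8034 W/m².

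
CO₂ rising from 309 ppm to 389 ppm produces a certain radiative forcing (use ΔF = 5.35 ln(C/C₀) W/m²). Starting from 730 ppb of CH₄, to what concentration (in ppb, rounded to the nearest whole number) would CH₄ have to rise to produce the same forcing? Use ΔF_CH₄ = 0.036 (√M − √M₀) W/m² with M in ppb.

M ≈ 3750 ppb

CO₂ forcing: 5.35 × ln(389/309) = 5.35 × 0.230238 = 1.23177 W/m².
Set 0.036(√M − √730) = 1.23177: √M = 1.23177/0.036 + √730 = 34.2158 + 27.0185 = 61.2343.
M = (61.2343)² = 3749.64 ppb.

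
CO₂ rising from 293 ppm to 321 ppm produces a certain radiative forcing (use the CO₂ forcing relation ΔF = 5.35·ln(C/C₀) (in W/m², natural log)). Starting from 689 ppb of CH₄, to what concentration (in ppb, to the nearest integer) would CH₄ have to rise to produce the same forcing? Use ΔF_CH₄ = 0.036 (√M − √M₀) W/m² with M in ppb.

M ≈ 1585 ppb

CO₂ forcing: 5.35 × ln(321/293) = 5.35 × 0.091269 = 0.48829 W/m².
Set 0.036(√M − √689) = 0.48829: √M = 0.48829/0.036 + √689 = 13.5636 + 26.2488 = 39.8124.
M = (39.8124)² = 1585.03 ppb.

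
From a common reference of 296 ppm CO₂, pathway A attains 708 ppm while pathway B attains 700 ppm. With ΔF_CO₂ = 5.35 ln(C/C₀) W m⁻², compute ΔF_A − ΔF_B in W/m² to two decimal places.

ΔF_A − ΔF_B = 0.06 W/m²

ΔF_A = 5.35 ln(708/296) = 5.35 × 0.87208 = 4.6656 W/m².
ΔF_B = 5.35 ln(700/296) = 5.35 × 0.86072 = 4.6049 W/m².
Difference: 4.6656 − 4.6049 = 0.0607 W/m².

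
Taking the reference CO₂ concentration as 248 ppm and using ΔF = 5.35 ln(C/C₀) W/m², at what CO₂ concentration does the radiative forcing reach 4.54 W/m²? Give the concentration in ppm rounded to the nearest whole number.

C ≈ 579 ppm

Set 5.35 ln(C/248) = 4.54, so ln(C/248) = 4.54/5.35 = 0.84860.
Then C/248 = e^0.84860 = 2.33637, giving C = 248 × 2.33637 = 579.42 ppm.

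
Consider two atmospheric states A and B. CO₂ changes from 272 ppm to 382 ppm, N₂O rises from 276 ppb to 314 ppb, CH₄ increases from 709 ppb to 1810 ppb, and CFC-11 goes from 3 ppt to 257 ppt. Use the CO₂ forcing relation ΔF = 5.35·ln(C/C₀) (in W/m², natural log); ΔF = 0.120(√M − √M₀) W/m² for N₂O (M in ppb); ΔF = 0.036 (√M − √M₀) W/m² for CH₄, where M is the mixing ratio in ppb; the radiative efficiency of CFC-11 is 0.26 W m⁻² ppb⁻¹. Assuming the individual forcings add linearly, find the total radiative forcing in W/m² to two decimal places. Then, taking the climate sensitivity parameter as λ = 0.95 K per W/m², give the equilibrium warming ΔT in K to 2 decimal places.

ΔF = 2.59 W/m²; ΔT = 2.46 K

CO₂: 5.35 × ln(382/272) = 5.35 × ln(1.40441) = 5.35 × 0.33962 = 1.8170 W/m².
N₂O: 0.120 × (√314 − √276) = 0.120 × (17.7200 − 16.6132) = 0.120 × 1.1068 = 0.1328 W/m².
CH₄: 0.036 × (√1810 − √709) = 0.036 × (42.5441 − 26.6271) = 0.036 × 15.9170 = 0.5730 W/m².
CFC-11: Δ = 257 − 3 = 254 ppt = 0.254 ppb; ΔF = 0.26 × 0.254 = 0.0660 W/m².
Total ΔF = 1.8170 + 0.1328 + 0.5730 + 0.0660 = 2.5888 W/m².
ΔT = λ ΔF = 0.95 × 2.59 = 2.4605 K.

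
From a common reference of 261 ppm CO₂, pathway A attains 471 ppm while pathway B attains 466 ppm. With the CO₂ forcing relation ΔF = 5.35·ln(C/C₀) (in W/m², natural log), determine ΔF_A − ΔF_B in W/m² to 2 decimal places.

ΔF_A − ΔF_B = 0.06 W/m²

ΔF_A = 5.35 ln(471/261) = 5.35 × 0.59034 = 3.1583 W/m².
ΔF_B = 5.35 ln(466/261) = 5.35 × 0.57967 = 3.1012 W/m².
Difference: 3.1583 − 3.1012 = 0.0571 W/m².
(Equivalently, ΔF_A − ΔF_B = 5.35 ln(471/466) = 5.35 × 0.01067 = 0.0571 W/m².)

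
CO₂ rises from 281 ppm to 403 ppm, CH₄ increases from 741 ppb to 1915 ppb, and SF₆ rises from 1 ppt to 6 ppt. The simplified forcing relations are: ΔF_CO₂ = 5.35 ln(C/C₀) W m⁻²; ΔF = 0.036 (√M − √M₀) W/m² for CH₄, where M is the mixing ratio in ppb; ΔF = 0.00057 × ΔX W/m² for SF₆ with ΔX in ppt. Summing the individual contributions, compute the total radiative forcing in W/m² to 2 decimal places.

CO₂: 5.35 × ln(403/281) = 5.35 × ln(1.43416) = 5.35 × 0.36058 = 1.9291 W/m².
CH₄: 0.036 × (√1915 − √741) = 0.036 × (43.7607 − 27.2213) = 0.036 × 16.5394 = 0.5954 W/m².
SF₆: ΔF = 0.00057 × (6 − 1) = 0.00057 × 5 = 0.0029 W/m².
Total ΔF = 1.9291 + 0.5954 + 0.0029 = 2.5274 W/m².

ΔF = 2.53 W/m²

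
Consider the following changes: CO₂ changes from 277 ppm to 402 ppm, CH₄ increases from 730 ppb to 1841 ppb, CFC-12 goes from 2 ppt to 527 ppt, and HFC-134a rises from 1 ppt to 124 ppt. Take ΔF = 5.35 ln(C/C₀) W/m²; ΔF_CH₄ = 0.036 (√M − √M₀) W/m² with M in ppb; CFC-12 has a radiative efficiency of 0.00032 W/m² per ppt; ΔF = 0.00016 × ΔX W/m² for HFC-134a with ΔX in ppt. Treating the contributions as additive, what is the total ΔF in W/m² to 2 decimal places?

CO₂: 5.35 × ln(402/277) = 5.35 × ln(1.45126) = 5.35 × 0.37243 = 1.9925 W/m².
CH₄: 0.036 × (√1841 − √730) = 0.036 × (42.9069 − 27.0185) = 0.036 × 15.8884 = 0.5720 W/m².
CFC-12: ΔF = 0.00032 × (527 − 2) = 0.00032 × 525 = 0.1680 W/m².
HFC-134a: ΔF = 0.00016 × (124 − 1) = 0.00016 × 123 = 0.0197 W/m².
Total ΔF = 1.9925 + 0.5720 + 0.1680 + 0.0197 = 2.7522 W/m².

ΔF = 2.75 W/m²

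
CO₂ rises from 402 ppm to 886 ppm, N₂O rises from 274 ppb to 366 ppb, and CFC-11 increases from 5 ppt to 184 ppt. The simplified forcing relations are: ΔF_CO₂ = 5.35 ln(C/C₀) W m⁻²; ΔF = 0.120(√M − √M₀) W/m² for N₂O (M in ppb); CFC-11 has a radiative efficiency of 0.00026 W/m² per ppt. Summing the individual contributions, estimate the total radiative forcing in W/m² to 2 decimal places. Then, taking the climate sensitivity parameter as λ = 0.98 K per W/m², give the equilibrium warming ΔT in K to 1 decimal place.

CO₂: 5.35 × ln(886/402) = 5.35 × ln(2.20398) = 5.35 × 0.79026 = 4.2279 W/m².
N₂O: 0.120 × (√366 − √274) = 0.120 × (19.1311 − 16.5529) = 0.120 × 2.5782 = 0.3094 W/m².
CFC-11: ΔF = 0.00026 × (184 − 5) = 0.00026 × 179 = 0.0465 W/m².
Total ΔF = 4.2279 + 0.3094 + 0.0465 = 4.5838 W/m².
ΔT = λ ΔF = 0.98 × 4.58 = 4.4884 K.

ΔF = 4.58 W/m²; ΔT = 4.5 K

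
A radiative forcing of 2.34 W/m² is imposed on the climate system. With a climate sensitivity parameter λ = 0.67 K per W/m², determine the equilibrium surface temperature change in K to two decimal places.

ΔT = λ ΔF = 0.67 × 2.34 = 1.5678 K.

ΔT = 1.57 K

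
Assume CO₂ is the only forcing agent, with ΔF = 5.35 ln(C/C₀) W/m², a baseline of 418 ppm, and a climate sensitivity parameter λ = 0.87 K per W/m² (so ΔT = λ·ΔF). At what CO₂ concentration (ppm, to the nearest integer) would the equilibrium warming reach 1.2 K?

C ≈ 541 ppm

Required forcing: ΔF = ΔT/λ = 1.2/0.87 = 1.3793 W/m².
Then ln(C/418) = ΔF/5.35 = 1.3793/5.35 = 0.25781.
So C = 418 × e^0.25781 = 418 × 1.29409 = 540.93 ppm.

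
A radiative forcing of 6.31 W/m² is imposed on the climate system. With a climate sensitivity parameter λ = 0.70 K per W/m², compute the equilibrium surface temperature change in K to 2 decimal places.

ΔT = λ ΔF = 0.70 × 6.31 = 4.4170 K.

ΔT = 4.42 K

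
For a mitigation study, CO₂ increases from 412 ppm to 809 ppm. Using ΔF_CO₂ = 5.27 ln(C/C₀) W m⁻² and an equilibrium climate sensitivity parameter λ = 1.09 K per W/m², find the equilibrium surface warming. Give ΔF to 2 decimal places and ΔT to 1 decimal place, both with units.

ΔF = 3.56 W/m²; ΔT = 3.9 K

CO₂: 5.27 × ln(809/412) = 5.27 × ln(1.96359) = 5.27 × 0.67477 = 3.5560 W/m².
ΔT = λ ΔF = 1.09 × 3.56 = 3.8804 K.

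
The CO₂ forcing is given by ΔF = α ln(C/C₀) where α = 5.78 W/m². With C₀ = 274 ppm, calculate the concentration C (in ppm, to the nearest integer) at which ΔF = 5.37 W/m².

Set 5.78 ln(C/274) = 5.37, so ln(C/274) = 5.37/5.78 = 0.92907.
Then C/274 = e^0.92907 = 2.53215, giving C = 274 × 2.53215 = 693.81 ppm.

C ≈ 694 ppm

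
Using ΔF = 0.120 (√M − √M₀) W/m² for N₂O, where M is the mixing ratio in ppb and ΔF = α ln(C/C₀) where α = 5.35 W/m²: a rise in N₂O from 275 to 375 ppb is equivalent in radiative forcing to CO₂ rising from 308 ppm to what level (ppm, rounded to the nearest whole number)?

N₂O forcing: 0.120 × (√375 − √275) = 0.120 × (19.3649 − 16.5831) = 0.120 × 2.7818 = 0.33382 W/m².
Set 5.35 ln(C/308) = 0.33382: ln(C/308) = 0.33382/5.35 = 0.06240, so C = 308 × e^0.06240 = 308 × 1.06439 = 327.83 ppm.

C ≈ 328 ppm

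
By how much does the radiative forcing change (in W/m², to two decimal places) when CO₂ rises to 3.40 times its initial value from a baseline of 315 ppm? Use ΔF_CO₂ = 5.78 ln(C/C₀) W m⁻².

ΔF = 5.78 × ln(3.40) = 5.78 × 1.22378 = 7.0734 W/m².

ΔF = 7.07 W/m²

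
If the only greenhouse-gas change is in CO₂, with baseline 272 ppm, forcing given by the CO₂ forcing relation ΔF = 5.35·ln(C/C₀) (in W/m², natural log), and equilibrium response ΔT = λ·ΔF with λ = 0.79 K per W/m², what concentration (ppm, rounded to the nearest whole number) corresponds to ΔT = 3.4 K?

Required forcing: ΔF = ΔT/λ = 3.4/0.79 = 4.3038 W/m².
Then ln(C/272) = ΔF/5.35 = 4.3038/5.35 = 0.80445.
So C = 272 × e^0.80445 = 272 × 2.23547 = 608.05 ppm.

C ≈ 608 ppm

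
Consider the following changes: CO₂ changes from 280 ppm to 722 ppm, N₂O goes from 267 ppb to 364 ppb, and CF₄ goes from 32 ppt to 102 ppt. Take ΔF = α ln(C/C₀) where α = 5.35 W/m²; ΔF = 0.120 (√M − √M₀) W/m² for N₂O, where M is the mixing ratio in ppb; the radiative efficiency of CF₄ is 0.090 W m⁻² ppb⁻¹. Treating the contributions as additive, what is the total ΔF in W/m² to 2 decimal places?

CO₂: 5.35 × ln(722/280) = 5.35 × ln(2.57857) = 5.35 × 0.94723 = 5.0677 W/m².
N₂O: 0.120 × (√364 − √267) = 0.120 × (19.0788 − 16.3401) = 0.120 × 2.7387 = 0.3286 W/m².
CF₄: Δ = 102 − 32 = 70 ppt = 0.070 ppb; ΔF = 0.090 × 0.070 = 0.0063 W/m².
Total ΔF = 5.0677 + 0.3286 + 0.0063 = 5.4026 W/m².

ΔF = 5.40 W/m²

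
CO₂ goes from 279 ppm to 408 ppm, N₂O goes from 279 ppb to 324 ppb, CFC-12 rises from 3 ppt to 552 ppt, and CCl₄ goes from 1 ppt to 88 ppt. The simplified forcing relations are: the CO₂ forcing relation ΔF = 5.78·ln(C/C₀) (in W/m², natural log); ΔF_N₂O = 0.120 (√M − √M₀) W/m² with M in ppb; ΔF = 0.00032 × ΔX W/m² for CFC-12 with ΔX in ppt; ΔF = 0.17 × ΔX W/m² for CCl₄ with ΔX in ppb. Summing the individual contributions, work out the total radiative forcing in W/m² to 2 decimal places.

CO₂: 5.78 × ln(408/279) = 5.78 × ln(1.46237) = 5.78 × 0.38006 = 2.1967 W/m².
N₂O: 0.120 × (√324 − √279) = 0.120 × (18.0000 − 16.7033) = 0.120 × 1.2967 = 0.1556 W/m².
CFC-12: ΔF = 0.00032 × (552 − 3) = 0.00032 × 549 = 0.1757 W/m².
CCl₄: Δ = 88 − 1 = 87 ppt = 0.087 ppb; ΔF = 0.17 × 0.087 = 0.0148 W/m².
Total ΔF = 2.1967 + 0.1556 + 0.1757 + 0.0148 = 2.5428 W/m².

ΔF = 2.54 W/m²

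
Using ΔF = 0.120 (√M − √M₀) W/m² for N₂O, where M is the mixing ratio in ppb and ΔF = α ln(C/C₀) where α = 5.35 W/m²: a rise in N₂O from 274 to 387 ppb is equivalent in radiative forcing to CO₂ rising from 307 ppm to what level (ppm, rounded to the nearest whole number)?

C ≈ 329 ppm

N₂O forcing: 0.120 × (√387 − √274) = 0.120 × (19.6723 − 16.5529) = 0.120 × 3.1194 = 0.37433 W/m².
Set 5.35 ln(C/307) = 0.37433: ln(C/307) = 0.37433/5.35 = 0.06997, so C = 307 × e^0.06997 = 307 × 1.07248 = 329.25 ppm.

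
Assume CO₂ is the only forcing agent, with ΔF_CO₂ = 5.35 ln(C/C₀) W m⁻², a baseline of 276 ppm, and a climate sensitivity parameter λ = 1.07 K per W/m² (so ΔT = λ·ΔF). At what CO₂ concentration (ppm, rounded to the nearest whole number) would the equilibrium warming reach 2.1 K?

C ≈ 398 ppm

Required forcing: ΔF = ΔT/λ = 2.1/1.07 = 1.9626 W/m².
Then ln(C/276) = ΔF/5.35 = 1.9626/5.35 = 0.36684.
So C = 276 × e^0.36684 = 276 × 1.44317 = 398.31 ppm.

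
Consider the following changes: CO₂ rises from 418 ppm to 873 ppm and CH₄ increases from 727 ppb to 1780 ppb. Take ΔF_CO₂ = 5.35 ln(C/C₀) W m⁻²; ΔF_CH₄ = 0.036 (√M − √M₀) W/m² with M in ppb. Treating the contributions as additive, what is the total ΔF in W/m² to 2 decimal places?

ΔF = 4.49 W/m²

CO₂: 5.35 × ln(873/418) = 5.35 × ln(2.08852) = 5.35 × 0.73646 = 3.9401 W/m².
CH₄: 0.036 × (√1780 − √727) = 0.036 × (42.1900 − 26.9629) = 0.036 × 15.2271 = 0.5482 W/m².
Total ΔF = 3.9401 + 0.5482 = 4.4883 W/m².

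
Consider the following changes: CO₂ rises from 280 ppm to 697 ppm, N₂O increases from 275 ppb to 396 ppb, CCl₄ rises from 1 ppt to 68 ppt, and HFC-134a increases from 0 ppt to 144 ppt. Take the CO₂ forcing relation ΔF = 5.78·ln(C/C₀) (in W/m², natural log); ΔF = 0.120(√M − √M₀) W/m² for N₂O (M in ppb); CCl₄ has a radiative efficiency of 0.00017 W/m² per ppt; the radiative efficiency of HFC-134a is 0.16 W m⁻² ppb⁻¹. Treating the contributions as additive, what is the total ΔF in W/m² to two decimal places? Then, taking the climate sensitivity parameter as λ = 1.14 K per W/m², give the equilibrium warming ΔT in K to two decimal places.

CO₂: 5.78 × ln(697/280) = 5.78 × ln(2.48929) = 5.78 × 0.91200 = 5.2714 W/m².
N₂O: 0.120 × (√396 − √275) = 0.120 × (19.8997 − 16.5831) = 0.120 × 3.3166 = 0.3980 W/m².
CCl₄: ΔF = 0.00017 × (68 − 1) = 0.00017 × 67 = 0.0114 W/m².
HFC-134a: Δ = 144 − 0 = 144 ppt = 0.144 ppb; ΔF = 0.16 × 0.144 = 0.0230 W/m².
Total ΔF = 5.2714 + 0.3980 + 0.0114 + 0.0230 = 5.7038 W/m².
ΔT = λ ΔF = 1.14 × 5.70 = 6.4980 K.

ΔF = 5.70 W/m²; ΔT = 6.50 K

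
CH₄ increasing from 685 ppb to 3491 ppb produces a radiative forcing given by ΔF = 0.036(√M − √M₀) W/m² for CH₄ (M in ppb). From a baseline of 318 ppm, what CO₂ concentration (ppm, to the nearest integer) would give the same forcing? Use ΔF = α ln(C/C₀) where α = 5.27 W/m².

CH₄ forcing: 0.036 × (√3491 − √685) = 0.036 × (59.0847 − 26.1725) = 0.036 × 32.9122 = 1.18484 W/m².
Set 5.27 ln(C/318) = 1.18484: ln(C/318) = 1.18484/5.27 = 0.22483, so C = 318 × e^0.22483 = 318 × 1.25211 = 398.17 ppm.

C ≈ 398 ppm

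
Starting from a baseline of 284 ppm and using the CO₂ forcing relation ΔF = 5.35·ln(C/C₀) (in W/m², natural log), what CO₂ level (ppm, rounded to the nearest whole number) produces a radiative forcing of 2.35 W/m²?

C ≈ 441 ppm

Set 5.35 ln(C/284) = 2.35, so ln(C/284) = 2.35/5.35 = 0.43925.
Then C/284 = e^0.43925 = 1.55154, giving C = 284 × 1.55154 = 440.64 ppm.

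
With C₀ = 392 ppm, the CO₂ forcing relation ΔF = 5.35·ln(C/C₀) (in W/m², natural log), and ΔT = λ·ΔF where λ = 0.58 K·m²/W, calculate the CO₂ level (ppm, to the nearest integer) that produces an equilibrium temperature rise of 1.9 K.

Required forcing: ΔF = ΔT/λ = 1.9/0.58 = 3.2759 W/m².
Then ln(C/392) = ΔF/5.35 = 3.2759/5.35 = 0.61232.
So C = 392 × e^0.61232 = 392 × 1.84471 = 723.13 ppm.

C ≈ 723 ppm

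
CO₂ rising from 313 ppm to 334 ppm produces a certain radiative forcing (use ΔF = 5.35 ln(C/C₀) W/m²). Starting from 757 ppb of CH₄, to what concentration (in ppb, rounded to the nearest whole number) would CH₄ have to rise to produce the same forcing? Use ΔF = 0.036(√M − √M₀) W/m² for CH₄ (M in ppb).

M ≈ 1381 ppb

CO₂ forcing: 5.35 × ln(334/313) = 5.35 × 0.064938 = 0.34742 W/m².
Set 0.036(√M − √757) = 0.34742: √M = 0.34742/0.036 + √757 = 9.6506 + 27.5136 = 37.1642.
M = (37.1642)² = 1381.18 ppb.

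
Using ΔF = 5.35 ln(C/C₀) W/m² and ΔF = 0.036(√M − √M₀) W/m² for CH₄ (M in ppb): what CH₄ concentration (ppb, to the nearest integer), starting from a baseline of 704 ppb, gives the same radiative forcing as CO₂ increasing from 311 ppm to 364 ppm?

CO₂ forcing: 5.35 × ln(364/311) = 5.35 × 0.157361 = 0.84188 W/m².
Set 0.036(√M − √704) = 0.84188: √M = 0.84188/0.036 + √704 = 23.3856 + 26.5330 = 49.9186.
M = (49.9186)² = 2491.87 ppb.

M ≈ 2492 ppb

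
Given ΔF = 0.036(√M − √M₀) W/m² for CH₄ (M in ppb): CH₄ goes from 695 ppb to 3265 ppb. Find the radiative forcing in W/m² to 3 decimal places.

ΔF = 1.108 W/m²

CH₄: 0.036 × (√3265 − √695) = 0.036 × (57.1402 − 26.3629) = 0.036 × 30.7773 = 1.1080 W/m².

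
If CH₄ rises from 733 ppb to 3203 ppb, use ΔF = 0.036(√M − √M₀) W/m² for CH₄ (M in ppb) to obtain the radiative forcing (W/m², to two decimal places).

ΔF = 1.06 W/m²

CH₄: 0.036 × (√3203 − √733) = 0.036 × (56.5951 − 27.0740) = 0.036 × 29.5211 = 1.0628 W/m².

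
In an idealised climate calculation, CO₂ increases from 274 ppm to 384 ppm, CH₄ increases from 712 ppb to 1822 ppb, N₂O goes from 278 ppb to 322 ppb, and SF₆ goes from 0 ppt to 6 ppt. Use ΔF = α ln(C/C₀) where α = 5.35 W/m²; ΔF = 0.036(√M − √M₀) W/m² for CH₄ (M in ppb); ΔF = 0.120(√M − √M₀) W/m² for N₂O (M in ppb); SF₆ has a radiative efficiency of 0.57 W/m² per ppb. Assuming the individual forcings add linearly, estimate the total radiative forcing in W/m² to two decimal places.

ΔF = 2.54 W/m²

CO₂: 5.35 × ln(384/274) = 5.35 × ln(1.40146) = 5.35 × 0.33751 = 1.8057 W/m².
CH₄: 0.036 × (√1822 − √712) = 0.036 × (42.6849 − 26.6833) = 0.036 × 16.0016 = 0.5761 W/m².
N₂O: 0.120 × (√322 − √278) = 0.120 × (17.9444 − 16.6733) = 0.120 × 1.2711 = 0.1525 W/m².
SF₆: Δ = 6 − 0 = 6 ppt = 0.006 ppb; ΔF = 0.57 × 0.006 = 0.0034 W/m².
Total ΔF = 1.8057 + 0.5761 + 0.1525 + 0.0034 = 2.5377 W/m².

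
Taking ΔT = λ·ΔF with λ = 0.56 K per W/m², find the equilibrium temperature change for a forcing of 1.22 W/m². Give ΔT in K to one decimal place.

ΔT = λ ΔF = 0.56 × 1.22 = 0.6832 K.

ΔT = 0.7 K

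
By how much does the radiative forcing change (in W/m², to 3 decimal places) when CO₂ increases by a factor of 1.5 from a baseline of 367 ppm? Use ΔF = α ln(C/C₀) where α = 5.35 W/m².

ΔF = 2.169 W/m²

Because the forcing depends only on the ratio C/C₀, the initial concentration does not enter.
ΔF = 5.35 × ln(1.5) = 5.35 × 0.40547 = 2.1693 W/m².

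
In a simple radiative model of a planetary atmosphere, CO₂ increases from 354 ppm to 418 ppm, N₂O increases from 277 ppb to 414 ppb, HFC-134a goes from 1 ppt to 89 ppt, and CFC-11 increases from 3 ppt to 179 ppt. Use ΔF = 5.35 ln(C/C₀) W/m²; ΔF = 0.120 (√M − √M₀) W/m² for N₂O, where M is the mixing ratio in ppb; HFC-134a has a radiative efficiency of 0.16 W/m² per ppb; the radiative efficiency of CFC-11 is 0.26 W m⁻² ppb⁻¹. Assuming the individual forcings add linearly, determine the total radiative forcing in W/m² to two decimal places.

ΔF = 1.39 W/m²

CO₂: 5.35 × ln(418/354) = 5.35 × ln(1.18079) = 5.35 × 0.16618 = 0.8891 W/m².
N₂O: 0.120 × (√414 − √277) = 0.120 × (20.3470 − 16.6433) = 0.120 × 3.7037 = 0.4444 W/m².
HFC-134a: Δ = 89 − 1 = 88 ppt = 0.088 ppb; ΔF = 0.16 × 0.088 = 0.0141 W/m².
CFC-11: Δ = 179 − 3 = 176 ppt = 0.176 ppb; ΔF = 0.26 × 0.176 = 0.0458 W/m².
Total ΔF = 0.8891 + 0.4444 + 0.0141 + 0.0458 = 1.3934 W/m².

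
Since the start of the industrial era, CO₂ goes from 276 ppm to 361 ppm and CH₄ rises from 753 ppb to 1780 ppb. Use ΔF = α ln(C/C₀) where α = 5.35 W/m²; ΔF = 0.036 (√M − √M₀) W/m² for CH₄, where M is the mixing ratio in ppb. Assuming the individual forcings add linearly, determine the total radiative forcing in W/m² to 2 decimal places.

ΔF = 1.97 W/m²

CO₂: 5.35 × ln(361/276) = 5.35 × ln(1.30797) = 5.35 × 0.26848 = 1.4364 W/m².
CH₄: 0.036 × (√1780 − √753) = 0.036 × (42.1900 − 27.4408) = 0.036 × 14.7492 = 0.5310 W/m².
Total ΔF = 1.4364 + 0.5310 = 1.9674 W/m².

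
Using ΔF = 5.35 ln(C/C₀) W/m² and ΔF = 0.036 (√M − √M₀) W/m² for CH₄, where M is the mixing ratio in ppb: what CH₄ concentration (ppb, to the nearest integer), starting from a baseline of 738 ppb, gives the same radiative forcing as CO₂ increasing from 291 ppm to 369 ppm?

M ≈ 3901 ppb

CO₂ forcing: 5.35 × ln(369/291) = 5.35 × 0.237473 = 1.27048 W/m².
Set 0.036(√M − √738) = 1.27048: √M = 1.27048/0.036 + √738 = 35.2911 + 27.1662 = 62.4573.
M = (62.4573)² = 3900.91 ppb.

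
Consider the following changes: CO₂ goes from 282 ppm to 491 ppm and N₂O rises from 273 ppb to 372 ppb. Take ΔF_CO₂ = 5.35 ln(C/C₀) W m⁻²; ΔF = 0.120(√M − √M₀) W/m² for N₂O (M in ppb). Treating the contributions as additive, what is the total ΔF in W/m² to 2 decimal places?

CO₂: 5.35 × ln(491/282) = 5.35 × ln(1.74113) = 5.35 × 0.55453 = 2.9667 W/m².
N₂O: 0.120 × (√372 − √273) = 0.120 × (19.2873 − 16.5227) = 0.120 × 2.7646 = 0.3318 W/m².
Total ΔF = 2.9667 + 0.3318 = 3.2985 W/m².

ΔF = 3.30 W/m²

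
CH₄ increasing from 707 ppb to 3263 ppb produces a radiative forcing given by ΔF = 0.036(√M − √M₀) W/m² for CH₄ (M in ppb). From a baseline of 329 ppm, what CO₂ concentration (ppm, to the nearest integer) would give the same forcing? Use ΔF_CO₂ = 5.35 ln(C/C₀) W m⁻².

C ≈ 404 ppm

CH₄ forcing: 0.036 × (√3263 − √707) = 0.036 × (57.1227 − 26.5895) = 0.036 × 30.5332 = 1.09920 W/m².
Set 5.35 ln(C/329) = 1.09920: ln(C/329) = 1.09920/5.35 = 0.20546, so C = 329 × e^0.20546 = 329 × 1.22809 = 404.04 ppm.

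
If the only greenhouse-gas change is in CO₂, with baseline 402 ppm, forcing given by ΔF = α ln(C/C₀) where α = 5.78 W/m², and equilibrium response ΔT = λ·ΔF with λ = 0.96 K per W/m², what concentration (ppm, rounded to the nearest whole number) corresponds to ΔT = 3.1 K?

Required forcing: ΔF = ΔT/λ = 3.1/0.96 = 3.2292 W/m².
Then ln(C/402) = ΔF/5.78 = 3.2292/5.78 = 0.55869.
So C = 402 × e^0.55869 = 402 × 1.74838 = 702.85 ppm.

C ≈ 703 ppm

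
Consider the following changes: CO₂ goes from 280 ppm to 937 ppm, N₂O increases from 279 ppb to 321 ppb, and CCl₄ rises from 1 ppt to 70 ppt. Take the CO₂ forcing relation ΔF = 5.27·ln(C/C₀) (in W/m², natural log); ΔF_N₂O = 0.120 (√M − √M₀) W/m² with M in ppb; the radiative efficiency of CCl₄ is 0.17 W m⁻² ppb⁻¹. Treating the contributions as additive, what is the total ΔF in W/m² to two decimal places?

ΔF = 6.52 W/m²

CO₂: 5.27 × ln(937/280) = 5.27 × ln(3.34643) = 5.27 × 1.20789 = 6.3656 W/m².
N₂O: 0.120 × (√321 − √279) = 0.120 × (17.9165 − 16.7033) = 0.120 × 1.2132 = 0.1456 W/m².
CCl₄: Δ = 70 − 1 = 69 ppt = 0.069 ppb; ΔF = 0.17 × 0.069 = 0.0117 W/m².
Total ΔF = 6.3656 + 0.1456 + 0.0117 = 6.5229 W/m².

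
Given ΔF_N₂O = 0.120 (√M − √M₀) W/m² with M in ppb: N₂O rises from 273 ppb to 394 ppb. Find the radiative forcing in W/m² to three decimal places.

ΔF = 0.399 W/m²

N₂O: 0.120 × (√394 − √273) = 0.120 × (19.8494 − 16.5227) = 0.120 × 3.3267 = 0.3992 W/m².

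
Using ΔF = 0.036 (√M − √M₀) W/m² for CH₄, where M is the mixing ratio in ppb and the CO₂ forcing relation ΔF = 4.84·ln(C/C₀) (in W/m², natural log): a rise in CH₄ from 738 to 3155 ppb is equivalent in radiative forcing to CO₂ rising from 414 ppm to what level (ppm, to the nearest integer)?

CH₄ forcing: 0.036 × (√3155 − √738) = 0.036 × (56.1694 − 27.1662) = 0.036 × 29.0032 = 1.04412 W/m².
Set 4.84 ln(C/414) = 1.04412: ln(C/414) = 1.04412/4.84 = 0.21573, so C = 414 × e^0.21573 = 414 × 1.24077 = 513.68 ppm.

C ≈ 514 ppm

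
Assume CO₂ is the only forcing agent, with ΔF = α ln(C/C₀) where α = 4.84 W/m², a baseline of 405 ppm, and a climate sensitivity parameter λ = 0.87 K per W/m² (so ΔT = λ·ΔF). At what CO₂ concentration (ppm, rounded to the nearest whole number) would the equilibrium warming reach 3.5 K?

Required forcing: ΔF = ΔT/λ = 3.5/0.87 = 4.0230 W/m².
Then ln(C/405) = ΔF/4.84 = 4.0230/4.84 = 0.83120.
So C = 405 × e^0.83120 = 405 × 2.29607 = 929.91 ppm.

C ≈ 930 ppm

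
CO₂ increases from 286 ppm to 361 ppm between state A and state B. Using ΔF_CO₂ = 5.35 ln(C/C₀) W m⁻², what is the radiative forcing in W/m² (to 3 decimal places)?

CO₂: 5.35 × ln(361/286) = 5.35 × ln(1.26224) = 5.35 × 0.23289 = 1.2460 W/m².

ΔF = 1.246 W/m²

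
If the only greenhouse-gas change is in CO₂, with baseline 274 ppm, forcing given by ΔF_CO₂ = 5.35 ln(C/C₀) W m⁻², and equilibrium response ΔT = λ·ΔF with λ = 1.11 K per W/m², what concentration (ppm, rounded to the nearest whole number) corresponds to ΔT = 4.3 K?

Required forcing: ΔF = ΔT/λ = 4.3/1.11 = 3.8739 W/m².
Then ln(C/274) = ΔF/5.35 = 3.8739/5.35 = 0.72409.
So C = 274 × e^0.72409 = 274 × 2.06285 = 565.22 ppm.

C ≈ 565 ppm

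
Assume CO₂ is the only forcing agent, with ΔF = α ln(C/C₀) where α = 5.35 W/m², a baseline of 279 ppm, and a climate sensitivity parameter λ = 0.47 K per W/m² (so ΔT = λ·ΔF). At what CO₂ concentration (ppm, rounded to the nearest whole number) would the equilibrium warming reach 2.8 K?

Required forcing: ΔF = ΔT/λ = 2.8/0.47 = 5.9574 W/m².
Then ln(C/279) = ΔF/5.35 = 5.9574/5.35 = 1.11353.
So C = 279 × e^1.11353 = 279 × 3.04509 = 849.58 ppm.

C ≈ 850 ppm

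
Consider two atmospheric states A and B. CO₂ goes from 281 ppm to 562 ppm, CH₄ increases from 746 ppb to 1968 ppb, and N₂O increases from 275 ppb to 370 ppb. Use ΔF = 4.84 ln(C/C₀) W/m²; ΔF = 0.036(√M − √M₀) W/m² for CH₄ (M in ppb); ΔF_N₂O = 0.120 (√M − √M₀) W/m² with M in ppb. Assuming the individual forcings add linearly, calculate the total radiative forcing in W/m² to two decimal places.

ΔF = 4.29 W/m²

CO₂: 4.84 × ln(562/281) = 4.84 × ln(2.00000) = 4.84 × 0.69315 = 3.3548 W/m².
CH₄: 0.036 × (√1968 − √746) = 0.036 × (44.3621 − 27.3130) = 0.036 × 17.0491 = 0.6138 W/m².
N₂O: 0.120 × (√370 − √275) = 0.120 × (19.2354 − 16.5831) = 0.120 × 2.6523 = 0.3183 W/m².
Total ΔF = 3.3548 + 0.6138 + 0.3183 = 4.2869 W/m².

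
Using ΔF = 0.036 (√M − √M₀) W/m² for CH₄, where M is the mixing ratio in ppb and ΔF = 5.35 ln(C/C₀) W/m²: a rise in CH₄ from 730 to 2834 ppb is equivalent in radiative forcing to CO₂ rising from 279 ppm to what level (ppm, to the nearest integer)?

C ≈ 333 ppm

CH₄ forcing: 0.036 × (√2834 − √730) = 0.036 × (53.2353 − 27.0185) = 0.036 × 26.2168 = 0.94380 W/m².
Set 5.35 ln(C/279) = 0.94380: ln(C/279) = 0.94380/5.35 = 0.17641, so C = 279 × e^0.17641 = 279 × 1.19293 = 332.83 ppm.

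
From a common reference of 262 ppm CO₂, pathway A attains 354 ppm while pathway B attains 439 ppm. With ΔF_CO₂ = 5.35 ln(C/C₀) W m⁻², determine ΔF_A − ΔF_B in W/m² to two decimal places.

ΔF_A = 5.35 ln(354/262) = 5.35 × 0.30095 = 1.6101 W/m².
ΔF_B = 5.35 ln(439/262) = 5.35 × 0.51615 = 2.7614 W/m².
Difference: 1.6101 − 2.7614 = -1.1513 W/m².

ΔF_A − ΔF_B = -1.15 W/m²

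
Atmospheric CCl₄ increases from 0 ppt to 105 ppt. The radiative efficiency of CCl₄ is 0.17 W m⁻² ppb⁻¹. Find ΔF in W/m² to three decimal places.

CCl₄: Δ = 105 − 0 = 105 ppt = 0.105 ppb; ΔF = 0.17 × 0.105 = 0.0179 W/m².

ΔF = 0.018 W/m²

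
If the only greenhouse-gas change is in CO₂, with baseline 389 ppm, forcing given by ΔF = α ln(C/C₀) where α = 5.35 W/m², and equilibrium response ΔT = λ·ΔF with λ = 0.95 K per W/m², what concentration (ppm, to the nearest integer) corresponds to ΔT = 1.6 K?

C ≈ 533 ppm

Required forcing: ΔF = ΔT/λ = 1.6/0.95 = 1.6842 W/m².
Then ln(C/389) = ΔF/5.35 = 1.6842/5.35 = 0.31480.
So C = 389 × e^0.31480 = 389 × 1.36999 = 532.93 ppm.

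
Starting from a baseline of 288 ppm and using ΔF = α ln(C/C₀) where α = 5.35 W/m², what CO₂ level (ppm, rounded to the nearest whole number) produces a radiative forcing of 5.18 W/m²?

Set 5.35 ln(C/288) = 5.18, so ln(C/288) = 5.18/5.35 = 0.96822.
Then C/288 = e^0.96822 = 2.63325, giving C = 288 × 2.63325 = 758.38 ppm.

C ≈ 758 ppm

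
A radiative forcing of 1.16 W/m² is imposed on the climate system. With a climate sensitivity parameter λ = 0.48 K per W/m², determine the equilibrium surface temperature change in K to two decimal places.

ΔT = λ ΔF = 0.48 × 1.16 = 0.5568 K.

ΔT = 0.56 K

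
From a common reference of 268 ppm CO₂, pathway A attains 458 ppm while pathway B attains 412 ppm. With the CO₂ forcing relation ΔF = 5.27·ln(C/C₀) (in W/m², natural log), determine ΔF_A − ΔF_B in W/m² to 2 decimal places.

ΔF_A = 5.27 ln(458/268) = 5.27 × 0.53588 = 2.8241 W/m².
ΔF_B = 5.27 ln(412/268) = 5.27 × 0.43004 = 2.2663 W/m².
Difference: 2.8241 − 2.2663 = 0.5578 W/m².

ΔF_A − ΔF_B = 0.56 W/m²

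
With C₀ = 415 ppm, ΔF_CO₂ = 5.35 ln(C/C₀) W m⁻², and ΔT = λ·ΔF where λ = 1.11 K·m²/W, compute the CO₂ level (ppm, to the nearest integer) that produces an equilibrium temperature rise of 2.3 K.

C ≈ 611 ppm

Required forcing: ΔF = ΔT/λ = 2.3/1.11 = 2.0721 W/m².
Then ln(C/415) = ΔF/5.35 = 2.0721/5.35 = 0.38731.
So C = 415 × e^0.38731 = 415 × 1.47301 = 611.30 ppm.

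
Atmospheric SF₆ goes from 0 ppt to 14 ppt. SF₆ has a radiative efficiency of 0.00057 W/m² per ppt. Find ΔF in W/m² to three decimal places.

SF₆: ΔF = 0.00057 × (14 − 0) = 0.00057 × 14 = 0.0080 W/m².

ΔF = 0.008 W/m²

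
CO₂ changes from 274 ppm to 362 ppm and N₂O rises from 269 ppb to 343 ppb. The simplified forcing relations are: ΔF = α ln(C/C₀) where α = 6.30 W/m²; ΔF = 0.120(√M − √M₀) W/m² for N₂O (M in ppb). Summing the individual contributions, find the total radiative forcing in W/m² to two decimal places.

CO₂: 6.30 × ln(362/274) = 6.30 × ln(1.32117) = 6.30 × 0.27852 = 1.7547 W/m².
N₂O: 0.120 × (√343 − √269) = 0.120 × (18.5203 − 16.4012) = 0.120 × 2.1191 = 0.2543 W/m².
Total ΔF = 1.7547 + 0.2543 = 2.0090 W/m².

ΔF = 2.01 W/m²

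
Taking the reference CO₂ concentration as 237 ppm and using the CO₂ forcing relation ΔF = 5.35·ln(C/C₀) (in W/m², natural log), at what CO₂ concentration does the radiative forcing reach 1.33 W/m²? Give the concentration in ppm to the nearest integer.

C ≈ 304 ppm

Set 5.35 ln(C/237) = 1.33, so ln(C/237) = 1.33/5.35 = 0.24860.
Then C/237 = e^0.24860 = 1.28223, giving C = 237 × 1.28223 = 303.89 ppm.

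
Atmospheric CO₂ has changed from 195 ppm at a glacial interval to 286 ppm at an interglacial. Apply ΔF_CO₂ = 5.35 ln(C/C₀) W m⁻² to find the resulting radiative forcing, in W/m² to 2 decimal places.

CO₂: 5.35 × ln(286/195) = 5.35 × ln(1.46667) = 5.35 × 0.38299 = 2.0490 W/m².

ΔF = 2.05 W/m²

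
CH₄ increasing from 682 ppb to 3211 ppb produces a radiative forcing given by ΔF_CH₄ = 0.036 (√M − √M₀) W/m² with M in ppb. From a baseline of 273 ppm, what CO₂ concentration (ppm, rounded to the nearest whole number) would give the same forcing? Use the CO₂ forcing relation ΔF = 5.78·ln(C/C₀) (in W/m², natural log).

C ≈ 330 ppm

CH₄ forcing: 0.036 × (√3211 − √682) = 0.036 × (56.6657 − 26.1151) = 0.036 × 30.5506 = 1.09982 W/m².
Set 5.78 ln(C/273) = 1.09982: ln(C/273) = 1.09982/5.78 = 0.19028, so C = 273 × e^0.19028 = 273 × 1.20959 = 330.22 ppm.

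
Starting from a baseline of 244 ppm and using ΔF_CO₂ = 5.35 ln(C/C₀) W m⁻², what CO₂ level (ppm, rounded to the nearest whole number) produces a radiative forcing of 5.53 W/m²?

C ≈ 686 ppm

Set 5.35 ln(C/244) = 5.53, so ln(C/244) = 5.53/5.35 = 1.03364.
Then C/244 = e^1.03364 = 2.81128, giving C = 244 × 2.81128 = 685.95 ppm.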